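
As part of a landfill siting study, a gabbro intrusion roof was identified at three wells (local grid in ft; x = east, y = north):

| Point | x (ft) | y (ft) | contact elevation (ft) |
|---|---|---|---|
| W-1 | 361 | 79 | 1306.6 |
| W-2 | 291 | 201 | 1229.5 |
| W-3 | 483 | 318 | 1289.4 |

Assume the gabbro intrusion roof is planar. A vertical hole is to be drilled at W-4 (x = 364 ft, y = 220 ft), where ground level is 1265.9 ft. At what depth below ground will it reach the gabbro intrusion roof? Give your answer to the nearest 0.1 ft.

5.1 ft

Two edge vectors: W-1→W-2 = (-70, 122, -77.1), W-1→W-3 = (122, 239, -17.2).
Normal n = (W-1→W-2) × (W-1→W-3) = (16328.5, -10610.2, -31614).
So ∂z/∂x = −n_x/n_z = 0.51650 and ∂z/∂y = −n_y/n_z = −0.33562.
Intercept c from W-1: 1306.6 − 186.46 + 26.51 = 1146.66.
At (364, 220): z_contact = 188.00 − 73.84 + 1146.66 = 1260.83 ft.
Depth below ground = 1265.9 − 1260.83 = 5.1 ft.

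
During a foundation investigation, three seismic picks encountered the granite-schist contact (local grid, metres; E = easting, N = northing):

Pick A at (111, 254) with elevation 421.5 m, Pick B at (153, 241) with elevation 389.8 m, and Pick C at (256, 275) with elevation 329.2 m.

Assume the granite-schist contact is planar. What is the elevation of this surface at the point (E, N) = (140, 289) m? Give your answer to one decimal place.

Two edge vectors: Pick A→Pick B = (42, -13, -31.7), Pick A→Pick C = (145, 21, -92.3).
Normal n = (Pick A→Pick B) × (Pick A→Pick C) = (1865.6, -719.9, 2767).
So ∂z/∂E = −n_x/n_z = −0.67423 and ∂z/∂N = −n_y/n_z = 0.26017.
Intercept c from Pick A: 421.5 + 74.84 − 66.08 = 430.26.
At (140, 289): z = −94.4 + 75.2 + 430.26 = 411.1 m.

411.1 m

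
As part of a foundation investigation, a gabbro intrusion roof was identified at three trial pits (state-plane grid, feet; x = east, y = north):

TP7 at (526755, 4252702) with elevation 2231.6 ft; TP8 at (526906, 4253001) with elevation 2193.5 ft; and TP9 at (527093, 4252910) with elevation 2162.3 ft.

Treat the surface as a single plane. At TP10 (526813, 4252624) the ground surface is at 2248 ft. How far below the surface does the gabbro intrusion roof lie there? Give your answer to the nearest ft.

Let the plane be z = a·x + b·y + c.
TP8−TP7: 151a + 299b = −38.1;  TP9−TP7: 338a + 208b = −69.3.
Solving gives a = −0.18370661, b = −0.03464984.
Then c = 2231.6 − a·526755 − b·4252702 = 246355.42.
At (526813, 4252624): z_contact = −96779.0 − 147352.7 + 246355.42 = 2223.6 ft.
Depth below ground = 2248 − 2223.6 = 24 ft.

24 ft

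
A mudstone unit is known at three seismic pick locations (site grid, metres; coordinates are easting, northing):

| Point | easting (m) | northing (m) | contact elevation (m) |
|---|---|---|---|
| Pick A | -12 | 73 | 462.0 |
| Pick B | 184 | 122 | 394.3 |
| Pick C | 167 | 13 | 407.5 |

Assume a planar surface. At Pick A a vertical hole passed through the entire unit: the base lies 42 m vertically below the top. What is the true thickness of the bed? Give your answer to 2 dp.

Let the plane be z = a·easting + b·northing + c.
Pick B−Pick A: 196a + 49b = −67.7;  Pick C−Pick A: 179a − 60b = −54.5.
Solving gives a = −0.32792, b = −0.06996.
|∇z| = √(a²+b²) = 0.33530, so dip δ = arctan(0.33530) = 18.54°.
True thickness = vertical thickness × cos δ = 42 × cos 18.54° = 39.82 m.

39.82 m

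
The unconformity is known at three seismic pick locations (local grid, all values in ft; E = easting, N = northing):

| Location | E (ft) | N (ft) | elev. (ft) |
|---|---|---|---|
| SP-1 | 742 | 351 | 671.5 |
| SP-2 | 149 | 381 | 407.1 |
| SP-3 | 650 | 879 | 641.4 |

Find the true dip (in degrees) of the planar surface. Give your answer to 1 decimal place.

Let the plane be z = a·E + b·N + c.
SP-2−SP-1: −593a + 30b = −264.4;  SP-3−SP-1: −92a + 528b = −30.1.
Solving gives a = 0.44692, b = 0.02087.
Gradient magnitude |∇z| = √(a² + b²) = √(0.19974 + 0.00044) = 0.44741.
True dip = arctan(0.44741) = 24.1°, dipping toward W (azimuth ≈ 267°).

24.1°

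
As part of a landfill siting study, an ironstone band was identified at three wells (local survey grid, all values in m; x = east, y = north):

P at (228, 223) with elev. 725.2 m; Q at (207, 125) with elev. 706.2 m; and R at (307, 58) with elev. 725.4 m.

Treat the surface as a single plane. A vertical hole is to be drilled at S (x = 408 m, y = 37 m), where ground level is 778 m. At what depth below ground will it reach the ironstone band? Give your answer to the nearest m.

Two edge vectors: P→Q = (-21, -98, -19), P→R = (79, -165, 0.2).
Normal n = (P→Q) × (P→R) = (-3154.6, -1496.8, 11207).
So ∂z/∂x = −n_x/n_z = 0.28148 and ∂z/∂y = −n_y/n_z = 0.13356.
Intercept c from P: 725.2 − 64.18 − 29.78 = 631.24.
At (408, 37): z_contact = 114.8 + 4.9 + 631.24 = 751.0 m.
Depth below ground = 778 − 751.0 = 27 m.

27 m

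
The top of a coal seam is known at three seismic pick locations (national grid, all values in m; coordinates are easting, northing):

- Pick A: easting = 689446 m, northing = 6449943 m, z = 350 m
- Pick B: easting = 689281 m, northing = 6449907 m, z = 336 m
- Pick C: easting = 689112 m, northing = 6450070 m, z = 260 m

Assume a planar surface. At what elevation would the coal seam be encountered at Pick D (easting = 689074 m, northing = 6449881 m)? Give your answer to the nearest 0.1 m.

Two edge vectors: Pick A→Pick B = (-165, -36, -14), Pick A→Pick C = (-334, 127, -90).
Normal n = (Pick A→Pick B) × (Pick A→Pick C) = (5018, -10174, -32979).
So ∂z/∂easting = −n_x/n_z = 0.152157434 and ∂z/∂northing = −n_y/n_z = −0.308499348.
Intercept c from Pick A: 350 − 104904.33 + 1989803.21 = 1885248.88.
At (689074, 6449881): z = 104847.7 − 1989784.1 + 1885248.88 = 312.5 m.

312.5 m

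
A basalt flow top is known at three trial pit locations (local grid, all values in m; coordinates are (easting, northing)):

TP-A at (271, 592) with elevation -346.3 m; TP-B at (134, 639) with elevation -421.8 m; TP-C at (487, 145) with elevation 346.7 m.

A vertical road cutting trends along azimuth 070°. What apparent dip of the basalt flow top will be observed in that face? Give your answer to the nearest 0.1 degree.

Two edge vectors: TP-A→TP-B = (-137, 47, -75.5), TP-A→TP-C = (216, -447, 693).
Normal n = (TP-A→TP-B) × (TP-A→TP-C) = (-1177.5, 78633, 51087).
So ∂z/∂E = −n_x/n_z = 0.02305 and ∂z/∂N = −n_y/n_z = −1.53920.
Unit vector along 070° is (sin 70°, cos 70°) = (0.9397, 0.3420).
Slope in that direction = a·(0.9397) + b·(0.3420) = −0.50478.
Apparent dip = arctan|0.50478| = 26.8° (true dip is 57.0°, so apparent ≤ true as expected).

26.8°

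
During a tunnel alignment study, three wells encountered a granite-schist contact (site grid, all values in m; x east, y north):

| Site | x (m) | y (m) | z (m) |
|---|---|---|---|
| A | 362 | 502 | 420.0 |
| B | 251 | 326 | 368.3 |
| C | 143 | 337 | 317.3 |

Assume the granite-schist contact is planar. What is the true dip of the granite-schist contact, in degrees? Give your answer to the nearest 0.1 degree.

Two edge vectors: A→B = (-111, -176, -51.7), A→C = (-219, -165, -102.7).
Normal n = (A→B) × (A→C) = (9544.7, -77.4, -20229).
So ∂z/∂x = −n_x/n_z = 0.47183 and ∂z/∂y = −n_y/n_z = −0.00383.
Gradient magnitude |∇z| = √(a² + b²) = √(0.22263 + 0.00001) = 0.47185.
True dip = arctan(0.47185) = 25.3°, dipping toward W (azimuth ≈ 270°).

25.3°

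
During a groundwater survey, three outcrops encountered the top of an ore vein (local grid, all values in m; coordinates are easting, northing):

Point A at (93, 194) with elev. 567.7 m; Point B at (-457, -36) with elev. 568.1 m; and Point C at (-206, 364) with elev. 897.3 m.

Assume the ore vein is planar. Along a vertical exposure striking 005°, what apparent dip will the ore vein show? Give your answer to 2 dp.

Two edge vectors: Point A→Point B = (-550, -230, 0.4), Point A→Point C = (-299, 170, 329.6).
Normal n = (Point A→Point B) × (Point A→Point C) = (-75876, 181160.4, -162270).
So ∂z/∂easting = −n_x/n_z = −0.46759 and ∂z/∂northing = −n_y/n_z = 1.11641.
Unit vector along 005° is (sin 5°, cos 5°) = (0.0872, 0.9962).
Slope in that direction = a·(0.0872) + b·(0.9962) = 1.07141.
Apparent dip = arctan|1.07141| = 46.97° (true dip is 50.4°, so apparent ≤ true as expected).

46.97°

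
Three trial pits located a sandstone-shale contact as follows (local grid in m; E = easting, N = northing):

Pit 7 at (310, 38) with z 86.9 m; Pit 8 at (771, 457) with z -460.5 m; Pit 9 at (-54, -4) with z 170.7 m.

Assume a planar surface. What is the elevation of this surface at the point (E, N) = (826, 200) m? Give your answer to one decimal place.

-155.5 m

Two edge vectors: Pit 7→Pit 8 = (461, 419, -547.4), Pit 7→Pit 9 = (-364, -42, 83.8).
Normal n = (Pit 7→Pit 8) × (Pit 7→Pit 9) = (12121.4, 160621.8, 133154).
So ∂z/∂E = −n_x/n_z = −0.09103 and ∂z/∂N = −n_y/n_z = −1.20629.
Intercept c from Pit 7: 86.9 + 28.22 + 45.84 = 160.96.
At (826, 200): z = −75.2 − 241.3 + 160.96 = -155.5 m.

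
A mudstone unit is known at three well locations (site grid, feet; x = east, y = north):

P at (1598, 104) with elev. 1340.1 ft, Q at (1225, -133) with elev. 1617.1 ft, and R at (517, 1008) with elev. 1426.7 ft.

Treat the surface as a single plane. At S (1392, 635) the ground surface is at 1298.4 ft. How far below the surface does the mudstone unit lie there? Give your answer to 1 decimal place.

Two edge vectors: P→Q = (-373, -237, 277), P→R = (-1081, 904, 86.6).
Normal n = (P→Q) × (P→R) = (-270932.2, -267135.2, -593389).
So ∂z/∂x = −n_x/n_z = −0.456584 and ∂z/∂y = −n_y/n_z = −0.450186.
Intercept c from P: 1340.1 + 729.62 + 46.82 = 2116.54.
At (1392, 635): z_contact = −635.57 − 285.87 + 2116.54 = 1195.11 ft.
Depth below ground = 1298.4 − 1195.11 = 103.3 ft.

103.3 ft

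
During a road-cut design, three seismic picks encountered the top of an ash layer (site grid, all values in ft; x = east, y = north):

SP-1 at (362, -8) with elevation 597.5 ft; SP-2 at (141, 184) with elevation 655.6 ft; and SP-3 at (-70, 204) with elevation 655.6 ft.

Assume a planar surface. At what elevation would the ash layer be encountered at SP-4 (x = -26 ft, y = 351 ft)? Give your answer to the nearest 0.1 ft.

706.9 ft

Two edge vectors: SP-1→SP-2 = (-221, 192, 58.1), SP-1→SP-3 = (-432, 212, 58.1).
Normal n = (SP-1→SP-2) × (SP-1→SP-3) = (-1162, -12259.1, 36092).
So ∂z/∂x = −n_x/n_z = 0.03220 and ∂z/∂y = −n_y/n_z = 0.33966.
Intercept c from SP-1: 597.5 − 11.65 + 2.72 = 588.56.
At (-26, 351): z = −0.8 + 119.2 + 588.56 = 706.9 ft.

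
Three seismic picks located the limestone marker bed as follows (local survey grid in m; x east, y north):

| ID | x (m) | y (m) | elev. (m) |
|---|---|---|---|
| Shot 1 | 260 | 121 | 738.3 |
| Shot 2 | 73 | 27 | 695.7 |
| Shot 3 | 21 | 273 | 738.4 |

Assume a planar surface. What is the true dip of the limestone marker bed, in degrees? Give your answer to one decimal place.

13.3°

Let the plane be z = a·x + b·y + c.
Shot 2−Shot 1: −187a − 94b = −42.6;  Shot 3−Shot 1: −239a + 152b = 0.1.
Solving gives a = 0.12705, b = 0.20043.
Gradient magnitude |∇z| = √(a² + b²) = √(0.01614 + 0.04017) = 0.23731.
True dip = arctan(0.23731) = 13.3°, dipping toward SSW (azimuth ≈ 212°).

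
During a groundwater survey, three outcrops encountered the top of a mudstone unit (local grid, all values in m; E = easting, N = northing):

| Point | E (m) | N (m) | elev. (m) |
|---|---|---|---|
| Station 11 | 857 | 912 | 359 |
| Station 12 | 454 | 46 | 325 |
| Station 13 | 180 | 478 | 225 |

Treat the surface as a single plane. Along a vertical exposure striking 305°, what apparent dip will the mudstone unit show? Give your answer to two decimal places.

Two edge vectors: Station 11→Station 12 = (-403, -866, -34), Station 11→Station 13 = (-677, -434, -134).
Normal n = (Station 11→Station 12) × (Station 11→Station 13) = (101288, -30984, -411380).
So ∂z/∂E = −n_x/n_z = 0.24622 and ∂z/∂N = −n_y/n_z = −0.07532.
Unit vector along 305° is (sin 305°, cos 305°) = (-0.8192, 0.5736).
Slope in that direction = a·(-0.8192) + b·(0.5736) = −0.24489.
Apparent dip = arctan|0.24489| = 13.76° (true dip is 14.4°, so apparent ≤ true as expected).

13.76°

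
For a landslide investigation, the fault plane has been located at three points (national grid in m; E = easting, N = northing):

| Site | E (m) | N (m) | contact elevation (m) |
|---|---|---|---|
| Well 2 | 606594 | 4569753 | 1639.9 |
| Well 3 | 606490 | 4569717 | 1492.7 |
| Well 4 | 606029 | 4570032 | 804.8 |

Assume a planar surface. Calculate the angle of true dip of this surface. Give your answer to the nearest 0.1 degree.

Let the plane be z = a·E + b·N + c.
Well 3−Well 2: −104a − 36b = −147.2;  Well 4−Well 2: −565a + 279b = −835.1.
Solving gives a = 1.44121, b = −0.07461.
Gradient magnitude |∇z| = √(a² + b²) = √(2.07709 + 0.00557) = 1.44314.
True dip = arctan(1.44314) = 55.3°, dipping toward W (azimuth ≈ 273°).

55.3°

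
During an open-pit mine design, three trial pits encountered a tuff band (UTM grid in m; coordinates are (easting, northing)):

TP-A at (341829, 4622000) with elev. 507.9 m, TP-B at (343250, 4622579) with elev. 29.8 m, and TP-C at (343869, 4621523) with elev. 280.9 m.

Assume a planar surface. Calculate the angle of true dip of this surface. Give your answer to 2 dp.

Two edge vectors: TP-A→TP-B = (1421, 579, -478.1), TP-A→TP-C = (2040, -477, -227).
Normal n = (TP-A→TP-B) × (TP-A→TP-C) = (-359486.7, -652757, -1858977).
So ∂z/∂E = −n_x/n_z = −0.19338 and ∂z/∂N = −n_y/n_z = −0.35114.
Gradient magnitude |∇z| = √(a² + b²) = √(0.03740 + 0.12330) = 0.40087.
True dip = arctan(0.40087) = 21.84°, dipping toward NNE (azimuth ≈ 029°).

21.84°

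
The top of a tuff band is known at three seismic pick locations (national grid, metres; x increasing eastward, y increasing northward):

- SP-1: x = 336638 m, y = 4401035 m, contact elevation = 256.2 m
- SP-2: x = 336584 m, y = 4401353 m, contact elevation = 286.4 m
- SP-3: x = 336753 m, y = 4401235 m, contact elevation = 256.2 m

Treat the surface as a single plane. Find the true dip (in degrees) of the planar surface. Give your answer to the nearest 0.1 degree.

8.4°

Two edge vectors: SP-1→SP-2 = (-54, 318, 30.2), SP-1→SP-3 = (115, 200, 0).
Normal n = (SP-1→SP-2) × (SP-1→SP-3) = (-6040, 3473, -47370).
So ∂z/∂x = −n_x/n_z = −0.12751 and ∂z/∂y = −n_y/n_z = 0.07332.
Gradient magnitude |∇z| = √(a² + b²) = √(0.01626 + 0.00538) = 0.14708.
True dip = arctan(0.14708) = 8.4°, dipping toward ESE (azimuth ≈ 120°).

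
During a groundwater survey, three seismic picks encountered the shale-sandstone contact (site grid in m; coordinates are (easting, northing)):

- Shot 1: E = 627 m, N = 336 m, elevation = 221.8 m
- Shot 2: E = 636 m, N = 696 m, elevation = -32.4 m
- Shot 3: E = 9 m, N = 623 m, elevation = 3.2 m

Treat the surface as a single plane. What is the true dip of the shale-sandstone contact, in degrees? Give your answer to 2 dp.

Two edge vectors: Shot 1→Shot 2 = (9, 360, -254.2), Shot 1→Shot 3 = (-618, 287, -218.6).
Normal n = (Shot 1→Shot 2) × (Shot 1→Shot 3) = (-5740.6, 159063, 225063).
So ∂z/∂E = −n_x/n_z = 0.02551 and ∂z/∂N = −n_y/n_z = −0.70675.
Gradient magnitude |∇z| = √(a² + b²) = √(0.00065 + 0.49949) = 0.70721.
True dip = arctan(0.70721) = 35.27°, dipping toward N (azimuth ≈ 358°).

35.27°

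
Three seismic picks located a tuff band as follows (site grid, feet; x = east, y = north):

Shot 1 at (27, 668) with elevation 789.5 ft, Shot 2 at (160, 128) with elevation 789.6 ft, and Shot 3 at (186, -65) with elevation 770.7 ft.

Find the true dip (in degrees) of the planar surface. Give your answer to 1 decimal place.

42.2°

Two edge vectors: Shot 1→Shot 2 = (133, -540, 0.1), Shot 1→Shot 3 = (159, -733, -18.8).
Normal n = (Shot 1→Shot 2) × (Shot 1→Shot 3) = (10225.3, 2516.3, -11629).
So ∂z/∂x = −n_x/n_z = 0.87929 and ∂z/∂y = −n_y/n_z = 0.21638.
Gradient magnitude |∇z| = √(a² + b²) = √(0.77316 + 0.04682) = 0.90553.
True dip = arctan(0.90553) = 42.2°, dipping toward WSW (azimuth ≈ 256°).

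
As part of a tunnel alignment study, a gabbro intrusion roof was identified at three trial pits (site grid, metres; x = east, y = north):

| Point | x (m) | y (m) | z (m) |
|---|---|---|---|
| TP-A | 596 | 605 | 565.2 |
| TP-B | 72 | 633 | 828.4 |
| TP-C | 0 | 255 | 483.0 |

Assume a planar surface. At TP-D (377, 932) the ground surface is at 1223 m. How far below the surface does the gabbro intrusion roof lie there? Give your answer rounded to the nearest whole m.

233 m

Let the plane be z = a·x + b·y + c.
TP-B−TP-A: −524a + 28b = 263.2;  TP-C−TP-A: −596a − 350b = −82.2.
Solving gives a = −0.44889, b = 0.99926.
Then c = 565.2 − a·596 − b·605 = 228.19.
At (377, 932): z_contact = −169.2 + 931.3 + 228.19 = 990.3 m.
Depth below ground = 1223 − 990.3 = 233 m.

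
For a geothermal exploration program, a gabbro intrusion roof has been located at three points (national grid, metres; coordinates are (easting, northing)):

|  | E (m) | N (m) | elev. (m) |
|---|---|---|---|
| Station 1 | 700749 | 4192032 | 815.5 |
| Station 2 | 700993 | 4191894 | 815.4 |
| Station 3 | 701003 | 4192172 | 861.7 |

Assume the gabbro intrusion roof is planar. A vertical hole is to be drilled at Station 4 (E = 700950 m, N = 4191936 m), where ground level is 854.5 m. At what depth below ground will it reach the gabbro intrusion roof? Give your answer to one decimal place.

Let the plane be z = a·E + b·N + c.
Station 2−Station 1: 244a − 138b = −0.1;  Station 3−Station 1: 254a + 140b = 46.2.
Solving gives a = 0.091914697, b = 0.163240479.
Then c = 815.5 − a·700749 − b·4192032 = −747902.94.
At (700950, 4191936): z_contact = 64427.61 + 684293.64 − 747902.94 = 818.30 m.
Depth below ground = 854.5 − 818.30 = 36.2 m.

36.2 m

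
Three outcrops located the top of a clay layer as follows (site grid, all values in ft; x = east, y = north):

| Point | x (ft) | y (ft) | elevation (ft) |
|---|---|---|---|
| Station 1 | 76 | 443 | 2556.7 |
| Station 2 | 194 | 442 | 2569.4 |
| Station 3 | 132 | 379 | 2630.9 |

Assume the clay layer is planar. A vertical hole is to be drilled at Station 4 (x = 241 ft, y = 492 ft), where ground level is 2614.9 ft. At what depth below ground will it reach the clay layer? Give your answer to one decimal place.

Two edge vectors: Station 1→Station 2 = (118, -1, 12.7), Station 1→Station 3 = (56, -64, 74.2).
Normal n = (Station 1→Station 2) × (Station 1→Station 3) = (738.6, -8044.4, -7496).
So ∂z/∂x = −n_x/n_z = 0.09853 and ∂z/∂y = −n_y/n_z = −1.07316.
Intercept c from Station 1: 2556.7 − 7.49 + 475.41 = 3024.62.
At (241, 492): z_contact = 23.75 − 527.99 + 3024.62 = 2520.37 ft.
Depth below ground = 2614.9 − 2520.37 = 94.5 ft.

94.5 ft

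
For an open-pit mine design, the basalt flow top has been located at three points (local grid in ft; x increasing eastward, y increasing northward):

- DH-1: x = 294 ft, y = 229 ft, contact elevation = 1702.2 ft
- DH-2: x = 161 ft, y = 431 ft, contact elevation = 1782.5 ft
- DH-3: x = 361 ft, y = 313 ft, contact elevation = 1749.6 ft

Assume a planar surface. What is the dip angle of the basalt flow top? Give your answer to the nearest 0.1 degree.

25.9°

Let the plane be z = a·x + b·y + c.
DH-2−DH-1: −133a + 202b = 80.3;  DH-3−DH-1: 67a + 84b = 47.4.
Solving gives a = 0.11453, b = 0.47293.
Gradient magnitude |∇z| = √(a² + b²) = √(0.01312 + 0.22367) = 0.48660.
True dip = arctan(0.48660) = 25.9°, dipping toward SSW (azimuth ≈ 194°).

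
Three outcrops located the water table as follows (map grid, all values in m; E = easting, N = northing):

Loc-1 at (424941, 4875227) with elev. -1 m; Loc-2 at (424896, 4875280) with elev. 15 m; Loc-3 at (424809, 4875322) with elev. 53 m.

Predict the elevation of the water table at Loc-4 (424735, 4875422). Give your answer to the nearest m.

78 m

Let the plane be z = a·E + b·N + c.
Loc-2−Loc-1: −45a + 53b = 16;  Loc-3−Loc-1: −132a + 95b = 54.
Solving gives a = −0.49320103, b = −0.11686880.
Then c = -1 − a·424941 − b·4875227 = 779342.26.
At (424735, 4875422): z = −209479.7 − 569784.7 + 779342.26 = 77.8 m.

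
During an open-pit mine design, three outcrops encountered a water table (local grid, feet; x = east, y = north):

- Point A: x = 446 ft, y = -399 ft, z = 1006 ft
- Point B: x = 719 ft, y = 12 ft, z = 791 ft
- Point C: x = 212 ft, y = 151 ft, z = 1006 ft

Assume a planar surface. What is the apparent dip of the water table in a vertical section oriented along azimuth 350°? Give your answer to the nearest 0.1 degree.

6.7°

Two edge vectors: Point A→Point B = (273, 411, -215), Point A→Point C = (-234, 550, 0).
Normal n = (Point A→Point B) × (Point A→Point C) = (118250, 50310, 246324).
So ∂z/∂x = −n_x/n_z = −0.48006 and ∂z/∂y = −n_y/n_z = −0.20424.
Unit vector along 350° is (sin 350°, cos 350°) = (-0.1736, 0.9848).
Slope in that direction = a·(-0.1736) + b·(0.9848) = −0.11778.
Apparent dip = arctan|0.11778| = 6.7° (true dip is 27.6°, so apparent ≤ true as expected).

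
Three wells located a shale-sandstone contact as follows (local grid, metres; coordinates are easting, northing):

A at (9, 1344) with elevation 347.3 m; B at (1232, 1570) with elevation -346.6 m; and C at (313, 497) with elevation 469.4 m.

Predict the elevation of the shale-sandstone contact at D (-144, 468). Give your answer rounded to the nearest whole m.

711 m

Let the plane be z = a·easting + b·northing + c.
B−A: 1223a + 226b = −693.9;  C−A: 304a − 847b = 122.1.
Solving gives a = −0.50710, b = −0.32616.
Then c = 347.3 − a·9 − b·1344 = 790.23.
At (-144, 468): z = 73.0 − 152.6 + 790.23 = 710.6 m.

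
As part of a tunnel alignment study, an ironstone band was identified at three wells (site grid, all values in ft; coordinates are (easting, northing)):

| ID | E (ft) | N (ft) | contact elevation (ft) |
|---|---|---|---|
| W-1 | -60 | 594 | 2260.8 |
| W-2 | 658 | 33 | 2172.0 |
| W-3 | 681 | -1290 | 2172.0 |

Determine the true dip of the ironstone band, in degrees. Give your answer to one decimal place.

Let the plane be z = a·E + b·N + c.
W-2−W-1: 718a − 561b = −88.8;  W-3−W-1: 741a − 1884b = −88.8.
Solving gives a = −0.12538, b = −0.00218.
Gradient magnitude |∇z| = √(a² + b²) = √(0.01572 + 0.00000) = 0.12540.
True dip = arctan(0.12540) = 7.1°, dipping toward E (azimuth ≈ 089°).

7.1°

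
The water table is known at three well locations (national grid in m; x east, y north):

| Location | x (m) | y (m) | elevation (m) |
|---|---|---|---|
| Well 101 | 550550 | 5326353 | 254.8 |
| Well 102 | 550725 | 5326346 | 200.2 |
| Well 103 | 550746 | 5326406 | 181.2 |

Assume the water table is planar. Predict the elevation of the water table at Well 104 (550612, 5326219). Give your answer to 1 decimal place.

Let the plane be z = a·x + b·y + c.
Well 102−Well 101: 175a − 7b = −54.6;  Well 103−Well 101: 196a + 53b = −73.6.
Solving gives a = −0.320184089, b = −0.204602235.
Then c = 254.8 − a·550550 − b·5326353 = 1266315.88.
At (550612, 5326219): z = −176297.2 − 1089756.3 + 1266315.88 = 262.4 m.

262.4 m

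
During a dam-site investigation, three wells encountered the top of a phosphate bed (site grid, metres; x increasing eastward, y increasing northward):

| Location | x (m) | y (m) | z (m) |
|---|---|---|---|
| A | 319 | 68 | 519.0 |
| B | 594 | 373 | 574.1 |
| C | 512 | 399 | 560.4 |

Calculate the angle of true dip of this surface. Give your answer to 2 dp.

Two edge vectors: A→B = (275, 305, 55.1), A→C = (193, 331, 41.4).
Normal n = (A→B) × (A→C) = (-5611.1, -750.7, 32160).
So ∂z/∂x = −n_x/n_z = 0.17447 and ∂z/∂y = −n_y/n_z = 0.02334.
Gradient magnitude |∇z| = √(a² + b²) = √(0.03044 + 0.00054) = 0.17603.
True dip = arctan(0.17603) = 9.98°, dipping toward W (azimuth ≈ 262°).

9.98°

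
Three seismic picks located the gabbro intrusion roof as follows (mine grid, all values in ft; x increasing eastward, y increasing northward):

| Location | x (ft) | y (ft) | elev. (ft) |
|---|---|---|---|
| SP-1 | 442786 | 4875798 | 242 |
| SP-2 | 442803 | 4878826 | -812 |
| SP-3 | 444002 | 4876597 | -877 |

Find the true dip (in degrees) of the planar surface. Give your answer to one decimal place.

Two edge vectors: SP-1→SP-2 = (17, 3028, -1054), SP-1→SP-3 = (1216, 799, -1119).
Normal n = (SP-1→SP-2) × (SP-1→SP-3) = (-2546186, -1262641, -3668465).
So ∂z/∂x = −n_x/n_z = −0.69407 and ∂z/∂y = −n_y/n_z = −0.34419.
Gradient magnitude |∇z| = √(a² + b²) = √(0.48174 + 0.11847) = 0.77473.
True dip = arctan(0.77473) = 37.8°, dipping toward ENE (azimuth ≈ 064°).

37.8°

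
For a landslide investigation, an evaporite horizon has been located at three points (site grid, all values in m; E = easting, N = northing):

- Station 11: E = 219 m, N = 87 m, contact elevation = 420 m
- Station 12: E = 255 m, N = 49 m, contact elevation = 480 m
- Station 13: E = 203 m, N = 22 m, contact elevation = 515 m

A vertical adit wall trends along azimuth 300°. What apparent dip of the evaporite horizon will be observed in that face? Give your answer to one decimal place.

Let the plane be z = a·E + b·N + c.
Station 12−Station 11: 36a − 38b = 60;  Station 13−Station 11: −16a − 65b = 95.
Solving gives a = 0.09837, b = −1.48575.
Unit vector along 300° is (sin 300°, cos 300°) = (-0.8660, 0.5000).
Slope in that direction = a·(-0.8660) + b·(0.5000) = −0.82807.
Apparent dip = arctan|0.82807| = 39.6° (true dip is 56.1°, so apparent ≤ true as expected).

39.6°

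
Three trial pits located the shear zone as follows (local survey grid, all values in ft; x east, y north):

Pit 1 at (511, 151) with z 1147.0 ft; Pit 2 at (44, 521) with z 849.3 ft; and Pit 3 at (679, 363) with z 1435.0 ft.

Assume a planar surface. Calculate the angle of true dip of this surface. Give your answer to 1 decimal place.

Two edge vectors: Pit 1→Pit 2 = (-467, 370, -297.7), Pit 1→Pit 3 = (168, 212, 288).
Normal n = (Pit 1→Pit 2) × (Pit 1→Pit 3) = (169672.4, 84482.4, -161164).
So ∂z/∂x = −n_x/n_z = 1.05279 and ∂z/∂y = −n_y/n_z = 0.52420.
Gradient magnitude |∇z| = √(a² + b²) = √(1.10837 + 0.27479) = 1.17608.
True dip = arctan(1.17608) = 49.6°, dipping toward WSW (azimuth ≈ 244°).

49.6°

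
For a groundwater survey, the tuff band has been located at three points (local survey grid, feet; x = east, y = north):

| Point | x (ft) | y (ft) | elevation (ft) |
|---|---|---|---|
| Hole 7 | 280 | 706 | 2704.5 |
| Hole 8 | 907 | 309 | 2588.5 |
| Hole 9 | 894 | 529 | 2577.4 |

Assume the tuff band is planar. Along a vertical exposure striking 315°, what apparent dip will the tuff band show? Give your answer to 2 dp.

6.52°

Let the plane be z = a·x + b·y + c.
Hole 8−Hole 7: 627a − 397b = −116;  Hole 9−Hole 7: 614a − 177b = −127.1.
Solving gives a = −0.22539, b = −0.06377.
Unit vector along 315° is (sin 315°, cos 315°) = (-0.7071, 0.7071).
Slope in that direction = a·(-0.7071) + b·(0.7071) = 0.11428.
Apparent dip = arctan|0.11428| = 6.52° (true dip is 13.2°, so apparent ≤ true as expected).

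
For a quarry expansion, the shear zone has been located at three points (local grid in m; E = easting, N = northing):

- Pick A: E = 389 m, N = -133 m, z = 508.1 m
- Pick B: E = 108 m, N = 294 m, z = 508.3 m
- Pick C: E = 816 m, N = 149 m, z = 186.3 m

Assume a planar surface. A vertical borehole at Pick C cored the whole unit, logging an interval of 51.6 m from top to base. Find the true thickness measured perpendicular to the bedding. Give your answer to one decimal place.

Two edge vectors: Pick A→Pick B = (-281, 427, 0.2), Pick A→Pick C = (427, 282, -321.8).
Normal n = (Pick A→Pick B) × (Pick A→Pick C) = (-137465, -90340.4, -261571).
So ∂z/∂E = −n_x/n_z = −0.52554 and ∂z/∂N = −n_y/n_z = −0.34538.
|∇z| = √(a²+b²) = 0.62887, so dip δ = arctan(0.62887) = 32.16°.
True thickness = vertical thickness × cos δ = 51.6 × cos 32.16° = 43.7 m.

43.7 m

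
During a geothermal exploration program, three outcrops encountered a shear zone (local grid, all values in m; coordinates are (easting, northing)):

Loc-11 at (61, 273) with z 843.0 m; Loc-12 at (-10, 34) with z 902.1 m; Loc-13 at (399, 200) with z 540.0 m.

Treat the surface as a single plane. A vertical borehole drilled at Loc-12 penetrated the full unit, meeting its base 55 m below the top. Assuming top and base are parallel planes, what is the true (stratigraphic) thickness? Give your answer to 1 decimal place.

41.0 m

Two edge vectors: Loc-11→Loc-12 = (-71, -239, 59.1), Loc-11→Loc-13 = (338, -73, -303).
Normal n = (Loc-11→Loc-12) × (Loc-11→Loc-13) = (76731.3, -1537.2, 85965).
So ∂z/∂E = −n_x/n_z = −0.89259 and ∂z/∂N = −n_y/n_z = 0.01788.
|∇z| = √(a²+b²) = 0.89277, so dip δ = arctan(0.89277) = 41.76°.
True thickness = vertical thickness × cos δ = 55 × cos 41.76° = 41.0 m.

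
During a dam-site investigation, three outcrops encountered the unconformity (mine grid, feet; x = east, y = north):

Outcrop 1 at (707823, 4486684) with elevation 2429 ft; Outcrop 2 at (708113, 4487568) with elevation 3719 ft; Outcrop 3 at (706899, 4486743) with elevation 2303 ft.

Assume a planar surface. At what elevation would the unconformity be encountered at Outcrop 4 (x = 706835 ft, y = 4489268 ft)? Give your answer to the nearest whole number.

Let the plane be z = a·x + b·y + c.
Outcrop 2−Outcrop 1: 290a + 884b = 1290;  Outcrop 3−Outcrop 1: −924a + 59b = −126.
Solving gives a = 0.22483290, b = 1.38551862.
Then c = 2429 − a·707823 − b·4486684 = −6373097.12.
At (706835, 4489268): z = 158919.8 + 6219964.4 − 6373097.12 = 5787.0 ft.

5787 ft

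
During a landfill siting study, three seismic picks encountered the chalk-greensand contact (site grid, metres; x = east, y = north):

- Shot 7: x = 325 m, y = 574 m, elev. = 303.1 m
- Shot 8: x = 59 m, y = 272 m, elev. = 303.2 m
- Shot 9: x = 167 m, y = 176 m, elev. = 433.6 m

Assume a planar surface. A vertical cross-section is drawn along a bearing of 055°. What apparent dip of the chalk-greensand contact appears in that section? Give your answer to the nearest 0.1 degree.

Let the plane be z = a·x + b·y + c.
Shot 8−Shot 7: −266a − 302b = 0.1;  Shot 9−Shot 7: −158a − 398b = 130.5.
Solving gives a = 0.67704, b = −0.59666.
Unit vector along 055° is (sin 55°, cos 55°) = (0.8192, 0.5736).
Slope in that direction = a·(0.8192) + b·(0.5736) = 0.21237.
Apparent dip = arctan|0.21237| = 12.0° (true dip is 42.1°, so apparent ≤ true as expected).

12.0°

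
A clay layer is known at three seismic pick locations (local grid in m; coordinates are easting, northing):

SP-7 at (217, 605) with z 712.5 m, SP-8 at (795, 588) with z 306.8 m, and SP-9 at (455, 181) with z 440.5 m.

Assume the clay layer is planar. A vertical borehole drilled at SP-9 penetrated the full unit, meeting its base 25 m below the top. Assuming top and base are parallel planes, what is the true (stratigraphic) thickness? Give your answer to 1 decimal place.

20.1 m

Let the plane be z = a·easting + b·northing + c.
SP-8−SP-7: 578a − 17b = −405.7;  SP-9−SP-7: 238a − 424b = −272.
Solving gives a = −0.69450, b = 0.25167.
|∇z| = √(a²+b²) = 0.73869, so dip δ = arctan(0.73869) = 36.45°.
True thickness = vertical thickness × cos δ = 25 × cos 36.45° = 20.1 m.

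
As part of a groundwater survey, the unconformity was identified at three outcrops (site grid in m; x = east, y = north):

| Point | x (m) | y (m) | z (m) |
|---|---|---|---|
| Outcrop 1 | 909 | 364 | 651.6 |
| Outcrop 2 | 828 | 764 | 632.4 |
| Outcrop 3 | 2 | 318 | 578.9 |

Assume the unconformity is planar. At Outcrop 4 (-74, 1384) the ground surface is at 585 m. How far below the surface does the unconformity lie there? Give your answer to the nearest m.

46 m

Two edge vectors: Outcrop 1→Outcrop 2 = (-81, 400, -19.2), Outcrop 1→Outcrop 3 = (-907, -46, -72.7).
Normal n = (Outcrop 1→Outcrop 2) × (Outcrop 1→Outcrop 3) = (-29963.2, 11525.7, 366526).
So ∂z/∂x = −n_x/n_z = 0.08175 and ∂z/∂y = −n_y/n_z = −0.03145.
Intercept c from Outcrop 1: 651.6 − 74.31 + 11.45 = 588.74.
At (-74, 1384): z_contact = −6.0 − 43.5 + 588.74 = 539.2 m.
Depth below ground = 585 − 539.2 = 46 m.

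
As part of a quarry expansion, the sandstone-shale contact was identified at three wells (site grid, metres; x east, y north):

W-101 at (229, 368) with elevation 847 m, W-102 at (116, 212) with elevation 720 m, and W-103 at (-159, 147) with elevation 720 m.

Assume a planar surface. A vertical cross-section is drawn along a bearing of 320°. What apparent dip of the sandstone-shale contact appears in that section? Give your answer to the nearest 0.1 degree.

Two edge vectors: W-101→W-102 = (-113, -156, -127), W-101→W-103 = (-388, -221, -127).
Normal n = (W-101→W-102) × (W-101→W-103) = (-8255, 34925, -35555).
So ∂z/∂x = −n_x/n_z = −0.23218 and ∂z/∂y = −n_y/n_z = 0.98228.
Unit vector along 320° is (sin 320°, cos 320°) = (-0.6428, 0.7660).
Slope in that direction = a·(-0.6428) + b·(0.7660) = 0.90171.
Apparent dip = arctan|0.90171| = 42.0° (true dip is 45.3°, so apparent ≤ true as expected).

42.0°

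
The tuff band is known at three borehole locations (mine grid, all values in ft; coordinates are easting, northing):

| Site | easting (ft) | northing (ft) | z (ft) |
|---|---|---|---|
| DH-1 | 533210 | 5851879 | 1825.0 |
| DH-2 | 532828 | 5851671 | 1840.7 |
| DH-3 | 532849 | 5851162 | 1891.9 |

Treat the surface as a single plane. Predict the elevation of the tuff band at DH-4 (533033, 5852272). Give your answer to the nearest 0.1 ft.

1783.3 ft

Let the plane be z = a·easting + b·northing + c.
DH-2−DH-1: −382a − 208b = 15.7;  DH-3−DH-1: −361a − 717b = 66.9.
Solving gives a = 0.013371327, b = −0.100037725.
Then c = 1825 − a·533210 − b·5851879 = 580103.94.
At (533033, 5852272): z = 7127.4 − 585448.0 + 580103.94 = 1783.3 ft.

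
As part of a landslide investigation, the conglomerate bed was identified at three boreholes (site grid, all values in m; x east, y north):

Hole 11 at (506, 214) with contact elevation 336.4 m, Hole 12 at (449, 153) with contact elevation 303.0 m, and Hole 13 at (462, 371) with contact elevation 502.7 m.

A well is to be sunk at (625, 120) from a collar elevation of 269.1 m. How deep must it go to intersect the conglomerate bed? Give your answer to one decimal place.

71.3 m

Let the plane be z = a·x + b·y + c.
Hole 12−Hole 11: −57a − 61b = −33.4;  Hole 13−Hole 11: −44a + 157b = 166.3.
Solving gives a = −0.42126, b = 0.94118.
Then c = 336.4 − a·506 − b·214 = 348.15.
At (625, 120): z_contact = −263.29 + 112.94 + 348.15 = 197.80 m.
Depth below ground = 269.1 − 197.80 = 71.3 m.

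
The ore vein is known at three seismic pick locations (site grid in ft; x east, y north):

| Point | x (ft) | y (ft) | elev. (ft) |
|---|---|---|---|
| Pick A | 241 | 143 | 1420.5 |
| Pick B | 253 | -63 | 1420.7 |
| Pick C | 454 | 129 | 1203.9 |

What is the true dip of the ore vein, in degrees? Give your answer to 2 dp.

45.64°

Let the plane be z = a·x + b·y + c.
Pick B−Pick A: 12a − 206b = 0.2;  Pick C−Pick A: 213a − 14b = −216.6.
Solving gives a = −1.02087, b = −0.06044.
Gradient magnitude |∇z| = √(a² + b²) = √(1.04218 + 0.00365) = 1.02266.
True dip = arctan(1.02266) = 45.64°, dipping toward E (azimuth ≈ 087°).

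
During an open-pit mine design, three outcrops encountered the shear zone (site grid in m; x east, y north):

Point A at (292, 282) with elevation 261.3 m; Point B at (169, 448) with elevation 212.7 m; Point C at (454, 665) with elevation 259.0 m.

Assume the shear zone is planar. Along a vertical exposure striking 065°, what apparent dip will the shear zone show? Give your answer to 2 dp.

Let the plane be z = a·x + b·y + c.
Point B−Point A: −123a + 166b = −48.6;  Point C−Point A: 162a + 383b = −2.3.
Solving gives a = 0.24638, b = −0.11022.
Unit vector along 065° is (sin 65°, cos 65°) = (0.9063, 0.4226).
Slope in that direction = a·(0.9063) + b·(0.4226) = 0.17671.
Apparent dip = arctan|0.17671| = 10.02° (true dip is 15.1°, so apparent ≤ true as expected).

10.02°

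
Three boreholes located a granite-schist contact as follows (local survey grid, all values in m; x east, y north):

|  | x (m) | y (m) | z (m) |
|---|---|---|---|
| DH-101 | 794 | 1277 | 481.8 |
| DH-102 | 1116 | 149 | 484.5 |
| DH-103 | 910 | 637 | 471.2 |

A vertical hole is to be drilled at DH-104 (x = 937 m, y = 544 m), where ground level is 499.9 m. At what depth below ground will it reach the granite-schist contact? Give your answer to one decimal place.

28.4 m

Two edge vectors: DH-101→DH-102 = (322, -1128, 2.7), DH-101→DH-103 = (116, -640, -10.6).
Normal n = (DH-101→DH-102) × (DH-101→DH-103) = (13684.8, 3726.4, -75232).
So ∂z/∂x = −n_x/n_z = 0.181901 and ∂z/∂y = −n_y/n_z = 0.049532.
Intercept c from DH-101: 481.8 − 144.43 − 63.25 = 274.12.
At (937, 544): z_contact = 170.44 + 26.95 + 274.12 = 471.50 m.
Depth below ground = 499.9 − 471.50 = 28.4 m.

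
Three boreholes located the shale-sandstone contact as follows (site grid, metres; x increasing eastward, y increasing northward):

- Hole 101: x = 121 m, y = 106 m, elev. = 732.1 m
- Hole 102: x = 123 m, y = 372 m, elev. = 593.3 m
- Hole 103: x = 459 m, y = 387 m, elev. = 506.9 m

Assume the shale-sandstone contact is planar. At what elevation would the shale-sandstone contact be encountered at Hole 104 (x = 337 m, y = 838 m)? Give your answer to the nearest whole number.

301 m

Let the plane be z = a·x + b·y + c.
Hole 102−Hole 101: 2a + 266b = −138.8;  Hole 103−Hole 101: 338a + 281b = −225.2.
Solving gives a = −0.23393, b = −0.52005.
Then c = 732.1 − a·121 − b·106 = 815.53.
At (337, 838): z = −78.8 − 435.8 + 815.53 = 300.9 m.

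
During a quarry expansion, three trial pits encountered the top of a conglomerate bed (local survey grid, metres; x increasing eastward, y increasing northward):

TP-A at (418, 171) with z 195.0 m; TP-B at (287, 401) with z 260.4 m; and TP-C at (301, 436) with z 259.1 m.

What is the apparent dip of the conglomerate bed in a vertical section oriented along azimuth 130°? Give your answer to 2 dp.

17.50°

Two edge vectors: TP-A→TP-B = (-131, 230, 65.4), TP-A→TP-C = (-117, 265, 64.1).
Normal n = (TP-A→TP-B) × (TP-A→TP-C) = (-2588, 745.3, -7805).
So ∂z/∂x = −n_x/n_z = −0.33158 and ∂z/∂y = −n_y/n_z = 0.09549.
Unit vector along 130° is (sin 130°, cos 130°) = (0.7660, -0.6428).
Slope in that direction = a·(0.7660) + b·(-0.6428) = −0.31539.
Apparent dip = arctan|0.31539| = 17.50° (true dip is 19.0°, so apparent ≤ true as expected).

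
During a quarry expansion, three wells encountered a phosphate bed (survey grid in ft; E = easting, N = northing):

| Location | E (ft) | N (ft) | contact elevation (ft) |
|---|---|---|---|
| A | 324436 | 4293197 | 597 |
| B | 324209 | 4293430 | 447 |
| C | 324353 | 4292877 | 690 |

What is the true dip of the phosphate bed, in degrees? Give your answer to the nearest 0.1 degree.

Two edge vectors: A→B = (-227, 233, -150), A→C = (-83, -320, 93).
Normal n = (A→B) × (A→C) = (-26331, 33561, 91979).
So ∂z/∂E = −n_x/n_z = 0.28627 and ∂z/∂N = −n_y/n_z = −0.36488.
Gradient magnitude |∇z| = √(a² + b²) = √(0.08195 + 0.13314) = 0.46377.
True dip = arctan(0.46377) = 24.9°, dipping toward NW (azimuth ≈ 322°).

24.9°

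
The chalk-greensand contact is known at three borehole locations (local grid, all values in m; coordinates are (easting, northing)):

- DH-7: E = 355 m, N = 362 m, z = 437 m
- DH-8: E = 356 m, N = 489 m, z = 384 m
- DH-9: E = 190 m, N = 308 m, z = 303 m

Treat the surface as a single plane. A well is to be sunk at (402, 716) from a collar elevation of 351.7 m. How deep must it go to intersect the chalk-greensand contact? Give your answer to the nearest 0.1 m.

20.4 m

Two edge vectors: DH-7→DH-8 = (1, 127, -53), DH-7→DH-9 = (-165, -54, -134).
Normal n = (DH-7→DH-8) × (DH-7→DH-9) = (-19880, 8879, 20901).
So ∂z/∂E = −n_x/n_z = 0.95115 and ∂z/∂N = −n_y/n_z = −0.42481.
Intercept c from DH-7: 437 − 337.66 + 153.78 = 253.12.
At (402, 716): z_contact = 382.36 − 304.17 + 253.12 = 331.32 m.
Depth below ground = 351.7 − 331.32 = 20.4 m.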